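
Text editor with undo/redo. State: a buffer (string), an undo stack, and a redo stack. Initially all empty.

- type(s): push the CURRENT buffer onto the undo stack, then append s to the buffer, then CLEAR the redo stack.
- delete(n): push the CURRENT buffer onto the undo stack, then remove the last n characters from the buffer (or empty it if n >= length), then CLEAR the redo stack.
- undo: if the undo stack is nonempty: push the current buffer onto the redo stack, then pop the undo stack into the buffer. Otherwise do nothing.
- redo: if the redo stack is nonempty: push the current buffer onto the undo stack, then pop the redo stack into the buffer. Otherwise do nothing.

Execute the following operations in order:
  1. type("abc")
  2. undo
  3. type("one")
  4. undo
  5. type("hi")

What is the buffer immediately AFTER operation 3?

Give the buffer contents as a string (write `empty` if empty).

Answer: one

Derivation:
After op 1 (type): buf='abc' undo_depth=1 redo_depth=0
After op 2 (undo): buf='(empty)' undo_depth=0 redo_depth=1
After op 3 (type): buf='one' undo_depth=1 redo_depth=0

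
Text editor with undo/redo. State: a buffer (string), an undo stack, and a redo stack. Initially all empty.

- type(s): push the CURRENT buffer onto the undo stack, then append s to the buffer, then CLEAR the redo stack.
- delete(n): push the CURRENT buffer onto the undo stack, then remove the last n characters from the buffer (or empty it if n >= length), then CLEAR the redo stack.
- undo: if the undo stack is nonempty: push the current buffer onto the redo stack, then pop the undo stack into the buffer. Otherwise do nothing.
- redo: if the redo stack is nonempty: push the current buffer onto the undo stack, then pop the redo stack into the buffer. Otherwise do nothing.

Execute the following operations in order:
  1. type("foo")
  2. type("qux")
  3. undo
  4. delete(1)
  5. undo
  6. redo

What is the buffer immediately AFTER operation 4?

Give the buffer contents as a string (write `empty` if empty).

After op 1 (type): buf='foo' undo_depth=1 redo_depth=0
After op 2 (type): buf='fooqux' undo_depth=2 redo_depth=0
After op 3 (undo): buf='foo' undo_depth=1 redo_depth=1
After op 4 (delete): buf='fo' undo_depth=2 redo_depth=0

Answer: fo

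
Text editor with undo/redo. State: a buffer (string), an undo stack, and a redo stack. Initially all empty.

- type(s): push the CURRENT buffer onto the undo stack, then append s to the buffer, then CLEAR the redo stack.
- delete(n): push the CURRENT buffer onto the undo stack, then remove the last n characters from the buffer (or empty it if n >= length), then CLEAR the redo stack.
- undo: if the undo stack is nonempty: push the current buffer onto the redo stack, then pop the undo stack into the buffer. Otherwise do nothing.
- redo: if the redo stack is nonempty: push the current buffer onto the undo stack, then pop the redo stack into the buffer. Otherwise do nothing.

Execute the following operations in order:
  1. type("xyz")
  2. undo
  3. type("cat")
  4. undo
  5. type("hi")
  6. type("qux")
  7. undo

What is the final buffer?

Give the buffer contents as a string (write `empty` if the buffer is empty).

After op 1 (type): buf='xyz' undo_depth=1 redo_depth=0
After op 2 (undo): buf='(empty)' undo_depth=0 redo_depth=1
After op 3 (type): buf='cat' undo_depth=1 redo_depth=0
After op 4 (undo): buf='(empty)' undo_depth=0 redo_depth=1
After op 5 (type): buf='hi' undo_depth=1 redo_depth=0
After op 6 (type): buf='hiqux' undo_depth=2 redo_depth=0
After op 7 (undo): buf='hi' undo_depth=1 redo_depth=1

Answer: hi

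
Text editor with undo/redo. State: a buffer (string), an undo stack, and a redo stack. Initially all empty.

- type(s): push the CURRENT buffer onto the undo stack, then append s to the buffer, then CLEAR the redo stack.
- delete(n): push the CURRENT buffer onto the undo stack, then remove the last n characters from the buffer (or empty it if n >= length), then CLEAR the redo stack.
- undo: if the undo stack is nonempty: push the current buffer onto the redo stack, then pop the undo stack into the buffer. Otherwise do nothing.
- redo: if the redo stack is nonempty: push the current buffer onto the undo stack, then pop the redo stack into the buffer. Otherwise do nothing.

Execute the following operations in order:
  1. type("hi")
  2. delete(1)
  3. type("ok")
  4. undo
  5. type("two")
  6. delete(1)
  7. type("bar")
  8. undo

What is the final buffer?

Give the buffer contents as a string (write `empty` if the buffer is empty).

Answer: htw

Derivation:
After op 1 (type): buf='hi' undo_depth=1 redo_depth=0
After op 2 (delete): buf='h' undo_depth=2 redo_depth=0
After op 3 (type): buf='hok' undo_depth=3 redo_depth=0
After op 4 (undo): buf='h' undo_depth=2 redo_depth=1
After op 5 (type): buf='htwo' undo_depth=3 redo_depth=0
After op 6 (delete): buf='htw' undo_depth=4 redo_depth=0
After op 7 (type): buf='htwbar' undo_depth=5 redo_depth=0
After op 8 (undo): buf='htw' undo_depth=4 redo_depth=1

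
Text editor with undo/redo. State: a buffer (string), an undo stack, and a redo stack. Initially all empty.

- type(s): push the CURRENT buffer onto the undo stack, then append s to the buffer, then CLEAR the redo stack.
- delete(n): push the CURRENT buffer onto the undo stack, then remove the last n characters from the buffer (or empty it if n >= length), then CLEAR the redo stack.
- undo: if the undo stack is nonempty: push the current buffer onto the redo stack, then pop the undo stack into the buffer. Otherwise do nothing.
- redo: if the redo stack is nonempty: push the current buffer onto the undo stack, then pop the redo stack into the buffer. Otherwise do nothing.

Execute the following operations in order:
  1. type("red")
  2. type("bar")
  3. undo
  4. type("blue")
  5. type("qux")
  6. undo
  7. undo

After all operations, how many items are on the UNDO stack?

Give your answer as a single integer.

Answer: 1

Derivation:
After op 1 (type): buf='red' undo_depth=1 redo_depth=0
After op 2 (type): buf='redbar' undo_depth=2 redo_depth=0
After op 3 (undo): buf='red' undo_depth=1 redo_depth=1
After op 4 (type): buf='redblue' undo_depth=2 redo_depth=0
After op 5 (type): buf='redbluequx' undo_depth=3 redo_depth=0
After op 6 (undo): buf='redblue' undo_depth=2 redo_depth=1
After op 7 (undo): buf='red' undo_depth=1 redo_depth=2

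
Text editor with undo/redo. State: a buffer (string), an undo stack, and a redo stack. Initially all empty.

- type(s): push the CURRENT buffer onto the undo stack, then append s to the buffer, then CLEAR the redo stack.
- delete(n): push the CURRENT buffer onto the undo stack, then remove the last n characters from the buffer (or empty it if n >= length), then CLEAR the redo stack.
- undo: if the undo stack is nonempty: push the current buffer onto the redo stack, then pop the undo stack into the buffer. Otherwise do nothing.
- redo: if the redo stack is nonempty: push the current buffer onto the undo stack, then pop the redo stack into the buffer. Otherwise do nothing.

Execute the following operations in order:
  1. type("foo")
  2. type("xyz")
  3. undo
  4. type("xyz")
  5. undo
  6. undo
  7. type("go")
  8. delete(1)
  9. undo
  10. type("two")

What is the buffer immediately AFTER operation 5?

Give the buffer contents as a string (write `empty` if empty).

Answer: foo

Derivation:
After op 1 (type): buf='foo' undo_depth=1 redo_depth=0
After op 2 (type): buf='fooxyz' undo_depth=2 redo_depth=0
After op 3 (undo): buf='foo' undo_depth=1 redo_depth=1
After op 4 (type): buf='fooxyz' undo_depth=2 redo_depth=0
After op 5 (undo): buf='foo' undo_depth=1 redo_depth=1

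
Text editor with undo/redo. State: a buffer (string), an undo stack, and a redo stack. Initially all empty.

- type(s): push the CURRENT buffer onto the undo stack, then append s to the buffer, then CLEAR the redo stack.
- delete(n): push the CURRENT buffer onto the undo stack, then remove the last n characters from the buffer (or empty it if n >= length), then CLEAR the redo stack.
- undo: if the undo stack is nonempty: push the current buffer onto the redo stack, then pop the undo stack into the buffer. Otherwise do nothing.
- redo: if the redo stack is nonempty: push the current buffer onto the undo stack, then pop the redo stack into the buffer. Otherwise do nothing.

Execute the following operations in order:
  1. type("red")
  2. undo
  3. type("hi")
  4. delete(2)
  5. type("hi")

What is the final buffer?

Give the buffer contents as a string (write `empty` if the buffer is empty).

After op 1 (type): buf='red' undo_depth=1 redo_depth=0
After op 2 (undo): buf='(empty)' undo_depth=0 redo_depth=1
After op 3 (type): buf='hi' undo_depth=1 redo_depth=0
After op 4 (delete): buf='(empty)' undo_depth=2 redo_depth=0
After op 5 (type): buf='hi' undo_depth=3 redo_depth=0

Answer: hi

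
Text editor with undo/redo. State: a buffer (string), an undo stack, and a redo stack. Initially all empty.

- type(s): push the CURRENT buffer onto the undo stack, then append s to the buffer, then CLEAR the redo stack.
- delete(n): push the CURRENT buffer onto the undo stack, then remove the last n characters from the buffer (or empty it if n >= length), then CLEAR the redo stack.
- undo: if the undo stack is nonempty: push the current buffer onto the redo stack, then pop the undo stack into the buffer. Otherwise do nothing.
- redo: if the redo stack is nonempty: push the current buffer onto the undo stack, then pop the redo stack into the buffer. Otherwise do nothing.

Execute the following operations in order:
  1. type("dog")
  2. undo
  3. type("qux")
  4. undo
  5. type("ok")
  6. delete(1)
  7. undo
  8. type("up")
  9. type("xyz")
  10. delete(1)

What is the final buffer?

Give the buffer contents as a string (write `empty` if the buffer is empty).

Answer: okupxy

Derivation:
After op 1 (type): buf='dog' undo_depth=1 redo_depth=0
After op 2 (undo): buf='(empty)' undo_depth=0 redo_depth=1
After op 3 (type): buf='qux' undo_depth=1 redo_depth=0
After op 4 (undo): buf='(empty)' undo_depth=0 redo_depth=1
After op 5 (type): buf='ok' undo_depth=1 redo_depth=0
After op 6 (delete): buf='o' undo_depth=2 redo_depth=0
After op 7 (undo): buf='ok' undo_depth=1 redo_depth=1
After op 8 (type): buf='okup' undo_depth=2 redo_depth=0
After op 9 (type): buf='okupxyz' undo_depth=3 redo_depth=0
After op 10 (delete): buf='okupxy' undo_depth=4 redo_depth=0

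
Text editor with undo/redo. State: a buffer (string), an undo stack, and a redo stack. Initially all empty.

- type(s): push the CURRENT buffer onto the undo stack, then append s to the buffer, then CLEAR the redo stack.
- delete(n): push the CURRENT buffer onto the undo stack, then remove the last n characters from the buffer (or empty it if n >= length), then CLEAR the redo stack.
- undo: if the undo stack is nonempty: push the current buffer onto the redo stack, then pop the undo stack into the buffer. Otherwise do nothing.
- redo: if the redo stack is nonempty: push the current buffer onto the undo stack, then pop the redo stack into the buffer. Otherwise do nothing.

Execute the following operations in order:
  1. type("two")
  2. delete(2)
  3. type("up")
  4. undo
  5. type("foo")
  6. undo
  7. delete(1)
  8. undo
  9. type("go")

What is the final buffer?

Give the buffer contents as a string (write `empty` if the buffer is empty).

After op 1 (type): buf='two' undo_depth=1 redo_depth=0
After op 2 (delete): buf='t' undo_depth=2 redo_depth=0
After op 3 (type): buf='tup' undo_depth=3 redo_depth=0
After op 4 (undo): buf='t' undo_depth=2 redo_depth=1
After op 5 (type): buf='tfoo' undo_depth=3 redo_depth=0
After op 6 (undo): buf='t' undo_depth=2 redo_depth=1
After op 7 (delete): buf='(empty)' undo_depth=3 redo_depth=0
After op 8 (undo): buf='t' undo_depth=2 redo_depth=1
After op 9 (type): buf='tgo' undo_depth=3 redo_depth=0

Answer: tgo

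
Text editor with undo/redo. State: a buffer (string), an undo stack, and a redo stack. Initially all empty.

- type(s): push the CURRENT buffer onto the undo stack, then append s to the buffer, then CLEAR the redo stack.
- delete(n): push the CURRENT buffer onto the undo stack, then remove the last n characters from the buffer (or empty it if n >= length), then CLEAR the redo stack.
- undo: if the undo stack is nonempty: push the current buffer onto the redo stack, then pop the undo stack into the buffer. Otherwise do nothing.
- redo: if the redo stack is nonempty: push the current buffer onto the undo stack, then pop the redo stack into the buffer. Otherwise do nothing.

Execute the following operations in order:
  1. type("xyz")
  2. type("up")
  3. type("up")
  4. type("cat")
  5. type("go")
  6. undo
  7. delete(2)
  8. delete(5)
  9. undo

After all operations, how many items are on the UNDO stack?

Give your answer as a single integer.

After op 1 (type): buf='xyz' undo_depth=1 redo_depth=0
After op 2 (type): buf='xyzup' undo_depth=2 redo_depth=0
After op 3 (type): buf='xyzupup' undo_depth=3 redo_depth=0
After op 4 (type): buf='xyzupupcat' undo_depth=4 redo_depth=0
After op 5 (type): buf='xyzupupcatgo' undo_depth=5 redo_depth=0
After op 6 (undo): buf='xyzupupcat' undo_depth=4 redo_depth=1
After op 7 (delete): buf='xyzupupc' undo_depth=5 redo_depth=0
After op 8 (delete): buf='xyz' undo_depth=6 redo_depth=0
After op 9 (undo): buf='xyzupupc' undo_depth=5 redo_depth=1

Answer: 5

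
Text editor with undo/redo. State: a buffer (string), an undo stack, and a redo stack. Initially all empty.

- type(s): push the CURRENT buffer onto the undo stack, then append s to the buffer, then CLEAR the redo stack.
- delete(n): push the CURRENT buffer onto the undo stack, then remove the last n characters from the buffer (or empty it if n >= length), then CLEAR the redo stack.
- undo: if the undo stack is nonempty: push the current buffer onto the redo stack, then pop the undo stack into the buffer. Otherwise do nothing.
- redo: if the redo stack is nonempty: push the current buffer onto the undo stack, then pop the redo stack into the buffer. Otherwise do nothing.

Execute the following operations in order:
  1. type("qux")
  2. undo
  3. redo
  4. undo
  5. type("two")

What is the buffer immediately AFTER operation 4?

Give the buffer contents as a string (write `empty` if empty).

Answer: empty

Derivation:
After op 1 (type): buf='qux' undo_depth=1 redo_depth=0
After op 2 (undo): buf='(empty)' undo_depth=0 redo_depth=1
After op 3 (redo): buf='qux' undo_depth=1 redo_depth=0
After op 4 (undo): buf='(empty)' undo_depth=0 redo_depth=1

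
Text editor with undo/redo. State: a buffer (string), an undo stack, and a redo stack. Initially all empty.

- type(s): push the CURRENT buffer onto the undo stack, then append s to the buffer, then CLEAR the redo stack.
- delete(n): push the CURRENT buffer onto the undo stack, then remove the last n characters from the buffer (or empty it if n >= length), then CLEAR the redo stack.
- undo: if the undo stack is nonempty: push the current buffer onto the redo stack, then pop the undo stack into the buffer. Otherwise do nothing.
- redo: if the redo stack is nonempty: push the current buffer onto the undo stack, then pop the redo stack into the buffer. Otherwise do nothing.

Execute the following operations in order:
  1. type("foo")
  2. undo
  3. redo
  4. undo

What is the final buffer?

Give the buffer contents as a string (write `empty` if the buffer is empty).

Answer: empty

Derivation:
After op 1 (type): buf='foo' undo_depth=1 redo_depth=0
After op 2 (undo): buf='(empty)' undo_depth=0 redo_depth=1
After op 3 (redo): buf='foo' undo_depth=1 redo_depth=0
After op 4 (undo): buf='(empty)' undo_depth=0 redo_depth=1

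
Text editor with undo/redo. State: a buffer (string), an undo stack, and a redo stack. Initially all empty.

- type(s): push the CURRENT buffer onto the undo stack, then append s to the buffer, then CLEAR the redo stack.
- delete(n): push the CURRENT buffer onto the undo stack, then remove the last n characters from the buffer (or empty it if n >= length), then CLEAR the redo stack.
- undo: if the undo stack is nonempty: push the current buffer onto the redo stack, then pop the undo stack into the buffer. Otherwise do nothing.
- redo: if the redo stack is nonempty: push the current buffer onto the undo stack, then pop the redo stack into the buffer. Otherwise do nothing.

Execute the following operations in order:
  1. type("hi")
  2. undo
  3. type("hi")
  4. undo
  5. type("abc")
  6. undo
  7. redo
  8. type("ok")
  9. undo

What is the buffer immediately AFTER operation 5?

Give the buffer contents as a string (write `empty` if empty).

Answer: abc

Derivation:
After op 1 (type): buf='hi' undo_depth=1 redo_depth=0
After op 2 (undo): buf='(empty)' undo_depth=0 redo_depth=1
After op 3 (type): buf='hi' undo_depth=1 redo_depth=0
After op 4 (undo): buf='(empty)' undo_depth=0 redo_depth=1
After op 5 (type): buf='abc' undo_depth=1 redo_depth=0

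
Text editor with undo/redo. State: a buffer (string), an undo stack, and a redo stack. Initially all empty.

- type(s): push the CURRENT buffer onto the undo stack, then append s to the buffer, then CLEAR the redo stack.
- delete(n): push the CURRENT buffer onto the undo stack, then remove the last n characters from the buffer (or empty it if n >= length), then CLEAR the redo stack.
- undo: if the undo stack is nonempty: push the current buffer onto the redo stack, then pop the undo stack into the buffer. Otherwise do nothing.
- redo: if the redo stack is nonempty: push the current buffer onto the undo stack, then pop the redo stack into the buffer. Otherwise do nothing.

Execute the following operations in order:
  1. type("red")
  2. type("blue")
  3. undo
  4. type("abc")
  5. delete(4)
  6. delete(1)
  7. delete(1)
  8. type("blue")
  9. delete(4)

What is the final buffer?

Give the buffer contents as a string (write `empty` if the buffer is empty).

Answer: empty

Derivation:
After op 1 (type): buf='red' undo_depth=1 redo_depth=0
After op 2 (type): buf='redblue' undo_depth=2 redo_depth=0
After op 3 (undo): buf='red' undo_depth=1 redo_depth=1
After op 4 (type): buf='redabc' undo_depth=2 redo_depth=0
After op 5 (delete): buf='re' undo_depth=3 redo_depth=0
After op 6 (delete): buf='r' undo_depth=4 redo_depth=0
After op 7 (delete): buf='(empty)' undo_depth=5 redo_depth=0
After op 8 (type): buf='blue' undo_depth=6 redo_depth=0
After op 9 (delete): buf='(empty)' undo_depth=7 redo_depth=0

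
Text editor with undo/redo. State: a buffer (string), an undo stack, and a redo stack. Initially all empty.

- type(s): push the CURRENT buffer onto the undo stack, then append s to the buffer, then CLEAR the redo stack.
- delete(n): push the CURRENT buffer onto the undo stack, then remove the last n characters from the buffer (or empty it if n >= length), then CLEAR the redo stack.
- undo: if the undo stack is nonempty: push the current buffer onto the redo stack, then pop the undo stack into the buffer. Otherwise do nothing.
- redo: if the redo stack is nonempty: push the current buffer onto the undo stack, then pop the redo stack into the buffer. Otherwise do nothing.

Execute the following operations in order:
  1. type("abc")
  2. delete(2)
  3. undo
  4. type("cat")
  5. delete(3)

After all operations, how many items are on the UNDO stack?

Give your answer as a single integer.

Answer: 3

Derivation:
After op 1 (type): buf='abc' undo_depth=1 redo_depth=0
After op 2 (delete): buf='a' undo_depth=2 redo_depth=0
After op 3 (undo): buf='abc' undo_depth=1 redo_depth=1
After op 4 (type): buf='abccat' undo_depth=2 redo_depth=0
After op 5 (delete): buf='abc' undo_depth=3 redo_depth=0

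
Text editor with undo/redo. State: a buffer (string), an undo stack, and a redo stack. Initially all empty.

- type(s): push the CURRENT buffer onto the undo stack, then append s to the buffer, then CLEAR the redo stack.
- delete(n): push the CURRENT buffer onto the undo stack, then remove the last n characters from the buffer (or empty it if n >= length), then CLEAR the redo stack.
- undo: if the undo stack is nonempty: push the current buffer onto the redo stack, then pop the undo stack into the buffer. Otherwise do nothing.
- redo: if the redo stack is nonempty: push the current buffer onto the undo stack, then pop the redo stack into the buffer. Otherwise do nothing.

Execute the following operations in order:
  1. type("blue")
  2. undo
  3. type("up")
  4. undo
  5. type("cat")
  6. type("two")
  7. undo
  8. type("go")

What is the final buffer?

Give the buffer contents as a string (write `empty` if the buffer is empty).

Answer: catgo

Derivation:
After op 1 (type): buf='blue' undo_depth=1 redo_depth=0
After op 2 (undo): buf='(empty)' undo_depth=0 redo_depth=1
After op 3 (type): buf='up' undo_depth=1 redo_depth=0
After op 4 (undo): buf='(empty)' undo_depth=0 redo_depth=1
After op 5 (type): buf='cat' undo_depth=1 redo_depth=0
After op 6 (type): buf='cattwo' undo_depth=2 redo_depth=0
After op 7 (undo): buf='cat' undo_depth=1 redo_depth=1
After op 8 (type): buf='catgo' undo_depth=2 redo_depth=0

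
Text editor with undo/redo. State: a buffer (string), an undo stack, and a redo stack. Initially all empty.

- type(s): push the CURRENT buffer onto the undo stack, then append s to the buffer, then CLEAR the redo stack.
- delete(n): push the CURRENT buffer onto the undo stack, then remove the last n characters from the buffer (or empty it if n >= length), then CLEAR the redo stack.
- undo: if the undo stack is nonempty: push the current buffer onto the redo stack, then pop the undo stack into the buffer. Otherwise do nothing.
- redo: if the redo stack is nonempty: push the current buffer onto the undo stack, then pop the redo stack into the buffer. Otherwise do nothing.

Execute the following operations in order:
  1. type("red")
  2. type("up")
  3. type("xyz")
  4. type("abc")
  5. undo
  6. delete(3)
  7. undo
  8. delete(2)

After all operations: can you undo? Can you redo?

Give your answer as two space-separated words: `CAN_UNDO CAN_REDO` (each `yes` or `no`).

Answer: yes no

Derivation:
After op 1 (type): buf='red' undo_depth=1 redo_depth=0
After op 2 (type): buf='redup' undo_depth=2 redo_depth=0
After op 3 (type): buf='redupxyz' undo_depth=3 redo_depth=0
After op 4 (type): buf='redupxyzabc' undo_depth=4 redo_depth=0
After op 5 (undo): buf='redupxyz' undo_depth=3 redo_depth=1
After op 6 (delete): buf='redup' undo_depth=4 redo_depth=0
After op 7 (undo): buf='redupxyz' undo_depth=3 redo_depth=1
After op 8 (delete): buf='redupx' undo_depth=4 redo_depth=0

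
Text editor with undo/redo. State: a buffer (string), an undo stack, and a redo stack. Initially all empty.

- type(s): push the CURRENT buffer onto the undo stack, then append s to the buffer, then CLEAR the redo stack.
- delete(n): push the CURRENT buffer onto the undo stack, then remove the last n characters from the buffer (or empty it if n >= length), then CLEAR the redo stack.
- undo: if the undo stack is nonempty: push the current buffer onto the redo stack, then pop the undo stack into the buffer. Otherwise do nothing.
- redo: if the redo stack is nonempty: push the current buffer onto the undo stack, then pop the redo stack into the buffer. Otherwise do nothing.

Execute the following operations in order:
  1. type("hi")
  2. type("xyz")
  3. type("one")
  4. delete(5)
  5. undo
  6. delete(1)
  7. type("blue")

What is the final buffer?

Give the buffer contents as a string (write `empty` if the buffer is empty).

Answer: hixyzonblue

Derivation:
After op 1 (type): buf='hi' undo_depth=1 redo_depth=0
After op 2 (type): buf='hixyz' undo_depth=2 redo_depth=0
After op 3 (type): buf='hixyzone' undo_depth=3 redo_depth=0
After op 4 (delete): buf='hix' undo_depth=4 redo_depth=0
After op 5 (undo): buf='hixyzone' undo_depth=3 redo_depth=1
After op 6 (delete): buf='hixyzon' undo_depth=4 redo_depth=0
After op 7 (type): buf='hixyzonblue' undo_depth=5 redo_depth=0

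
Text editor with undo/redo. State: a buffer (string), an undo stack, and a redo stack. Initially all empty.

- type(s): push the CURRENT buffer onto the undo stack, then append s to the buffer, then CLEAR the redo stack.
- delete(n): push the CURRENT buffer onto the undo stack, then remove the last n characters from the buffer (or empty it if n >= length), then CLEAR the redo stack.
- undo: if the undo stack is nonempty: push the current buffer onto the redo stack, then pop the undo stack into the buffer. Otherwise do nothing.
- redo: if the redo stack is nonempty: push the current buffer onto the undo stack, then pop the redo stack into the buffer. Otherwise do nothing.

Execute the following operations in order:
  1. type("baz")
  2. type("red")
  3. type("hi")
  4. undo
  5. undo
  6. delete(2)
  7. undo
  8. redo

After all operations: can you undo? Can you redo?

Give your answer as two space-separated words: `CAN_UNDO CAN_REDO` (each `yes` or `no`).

Answer: yes no

Derivation:
After op 1 (type): buf='baz' undo_depth=1 redo_depth=0
After op 2 (type): buf='bazred' undo_depth=2 redo_depth=0
After op 3 (type): buf='bazredhi' undo_depth=3 redo_depth=0
After op 4 (undo): buf='bazred' undo_depth=2 redo_depth=1
After op 5 (undo): buf='baz' undo_depth=1 redo_depth=2
After op 6 (delete): buf='b' undo_depth=2 redo_depth=0
After op 7 (undo): buf='baz' undo_depth=1 redo_depth=1
After op 8 (redo): buf='b' undo_depth=2 redo_depth=0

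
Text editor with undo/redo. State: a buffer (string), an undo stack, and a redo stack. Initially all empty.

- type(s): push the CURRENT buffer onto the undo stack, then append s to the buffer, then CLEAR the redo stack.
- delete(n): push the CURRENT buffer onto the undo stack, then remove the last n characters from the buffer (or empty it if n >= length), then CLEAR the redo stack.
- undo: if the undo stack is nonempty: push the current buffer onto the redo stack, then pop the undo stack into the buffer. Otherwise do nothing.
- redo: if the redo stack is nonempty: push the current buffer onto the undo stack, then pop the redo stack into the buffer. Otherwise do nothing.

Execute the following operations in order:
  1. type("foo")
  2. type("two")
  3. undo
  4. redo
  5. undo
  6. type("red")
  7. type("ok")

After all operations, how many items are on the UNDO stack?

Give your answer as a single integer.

After op 1 (type): buf='foo' undo_depth=1 redo_depth=0
After op 2 (type): buf='footwo' undo_depth=2 redo_depth=0
After op 3 (undo): buf='foo' undo_depth=1 redo_depth=1
After op 4 (redo): buf='footwo' undo_depth=2 redo_depth=0
After op 5 (undo): buf='foo' undo_depth=1 redo_depth=1
After op 6 (type): buf='foored' undo_depth=2 redo_depth=0
After op 7 (type): buf='fooredok' undo_depth=3 redo_depth=0

Answer: 3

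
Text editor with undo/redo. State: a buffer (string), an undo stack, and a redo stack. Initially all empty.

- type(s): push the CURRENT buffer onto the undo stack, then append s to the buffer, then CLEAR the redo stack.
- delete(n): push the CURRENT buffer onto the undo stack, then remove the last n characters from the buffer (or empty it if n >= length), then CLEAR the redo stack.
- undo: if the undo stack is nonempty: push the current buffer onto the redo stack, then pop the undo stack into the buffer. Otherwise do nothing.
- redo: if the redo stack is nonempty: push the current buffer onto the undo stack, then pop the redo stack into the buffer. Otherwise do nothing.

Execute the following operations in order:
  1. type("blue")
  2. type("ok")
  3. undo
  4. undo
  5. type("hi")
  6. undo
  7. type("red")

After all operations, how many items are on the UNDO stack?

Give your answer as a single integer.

Answer: 1

Derivation:
After op 1 (type): buf='blue' undo_depth=1 redo_depth=0
After op 2 (type): buf='blueok' undo_depth=2 redo_depth=0
After op 3 (undo): buf='blue' undo_depth=1 redo_depth=1
After op 4 (undo): buf='(empty)' undo_depth=0 redo_depth=2
After op 5 (type): buf='hi' undo_depth=1 redo_depth=0
After op 6 (undo): buf='(empty)' undo_depth=0 redo_depth=1
After op 7 (type): buf='red' undo_depth=1 redo_depth=0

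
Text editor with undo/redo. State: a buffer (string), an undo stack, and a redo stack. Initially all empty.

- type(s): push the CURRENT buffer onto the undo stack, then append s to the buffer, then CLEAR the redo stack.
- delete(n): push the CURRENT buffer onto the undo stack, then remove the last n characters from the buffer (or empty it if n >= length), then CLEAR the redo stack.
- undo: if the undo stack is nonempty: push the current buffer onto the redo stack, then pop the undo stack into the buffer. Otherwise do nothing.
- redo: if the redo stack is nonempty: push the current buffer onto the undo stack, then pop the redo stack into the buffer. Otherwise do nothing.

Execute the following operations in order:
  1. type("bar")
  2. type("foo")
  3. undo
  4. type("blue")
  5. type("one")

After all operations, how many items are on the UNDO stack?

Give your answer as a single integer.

Answer: 3

Derivation:
After op 1 (type): buf='bar' undo_depth=1 redo_depth=0
After op 2 (type): buf='barfoo' undo_depth=2 redo_depth=0
After op 3 (undo): buf='bar' undo_depth=1 redo_depth=1
After op 4 (type): buf='barblue' undo_depth=2 redo_depth=0
After op 5 (type): buf='barblueone' undo_depth=3 redo_depth=0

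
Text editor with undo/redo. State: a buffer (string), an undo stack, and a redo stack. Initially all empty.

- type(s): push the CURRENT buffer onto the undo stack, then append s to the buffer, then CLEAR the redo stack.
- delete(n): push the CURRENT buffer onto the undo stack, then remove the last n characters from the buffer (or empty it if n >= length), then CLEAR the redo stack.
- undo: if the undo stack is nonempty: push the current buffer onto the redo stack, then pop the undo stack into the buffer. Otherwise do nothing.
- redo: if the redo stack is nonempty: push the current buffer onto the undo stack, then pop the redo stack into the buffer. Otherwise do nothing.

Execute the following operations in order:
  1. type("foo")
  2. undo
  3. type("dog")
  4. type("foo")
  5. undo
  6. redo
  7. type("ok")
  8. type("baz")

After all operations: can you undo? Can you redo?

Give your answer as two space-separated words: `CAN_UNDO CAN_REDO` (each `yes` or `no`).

Answer: yes no

Derivation:
After op 1 (type): buf='foo' undo_depth=1 redo_depth=0
After op 2 (undo): buf='(empty)' undo_depth=0 redo_depth=1
After op 3 (type): buf='dog' undo_depth=1 redo_depth=0
After op 4 (type): buf='dogfoo' undo_depth=2 redo_depth=0
After op 5 (undo): buf='dog' undo_depth=1 redo_depth=1
After op 6 (redo): buf='dogfoo' undo_depth=2 redo_depth=0
After op 7 (type): buf='dogfoook' undo_depth=3 redo_depth=0
After op 8 (type): buf='dogfoookbaz' undo_depth=4 redo_depth=0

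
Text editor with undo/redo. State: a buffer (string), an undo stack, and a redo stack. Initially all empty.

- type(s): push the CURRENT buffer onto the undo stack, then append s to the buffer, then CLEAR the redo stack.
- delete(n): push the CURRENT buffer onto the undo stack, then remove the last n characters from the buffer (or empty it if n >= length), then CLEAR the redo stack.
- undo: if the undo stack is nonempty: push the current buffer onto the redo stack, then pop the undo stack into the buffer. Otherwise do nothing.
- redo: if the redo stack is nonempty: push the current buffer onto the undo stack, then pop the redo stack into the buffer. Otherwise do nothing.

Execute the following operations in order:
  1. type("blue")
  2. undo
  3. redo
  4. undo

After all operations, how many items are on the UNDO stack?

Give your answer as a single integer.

After op 1 (type): buf='blue' undo_depth=1 redo_depth=0
After op 2 (undo): buf='(empty)' undo_depth=0 redo_depth=1
After op 3 (redo): buf='blue' undo_depth=1 redo_depth=0
After op 4 (undo): buf='(empty)' undo_depth=0 redo_depth=1

Answer: 0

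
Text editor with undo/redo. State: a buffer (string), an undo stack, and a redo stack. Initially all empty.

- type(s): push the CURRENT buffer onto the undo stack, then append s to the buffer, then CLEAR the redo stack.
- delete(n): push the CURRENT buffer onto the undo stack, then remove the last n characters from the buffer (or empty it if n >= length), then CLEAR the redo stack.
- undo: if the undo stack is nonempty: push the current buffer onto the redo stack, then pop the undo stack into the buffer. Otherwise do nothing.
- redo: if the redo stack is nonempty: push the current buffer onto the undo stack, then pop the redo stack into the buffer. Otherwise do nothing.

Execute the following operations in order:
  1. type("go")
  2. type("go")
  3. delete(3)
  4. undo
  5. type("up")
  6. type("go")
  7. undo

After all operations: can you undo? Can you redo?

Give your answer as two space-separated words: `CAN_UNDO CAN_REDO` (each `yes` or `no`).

Answer: yes yes

Derivation:
After op 1 (type): buf='go' undo_depth=1 redo_depth=0
After op 2 (type): buf='gogo' undo_depth=2 redo_depth=0
After op 3 (delete): buf='g' undo_depth=3 redo_depth=0
After op 4 (undo): buf='gogo' undo_depth=2 redo_depth=1
After op 5 (type): buf='gogoup' undo_depth=3 redo_depth=0
After op 6 (type): buf='gogoupgo' undo_depth=4 redo_depth=0
After op 7 (undo): buf='gogoup' undo_depth=3 redo_depth=1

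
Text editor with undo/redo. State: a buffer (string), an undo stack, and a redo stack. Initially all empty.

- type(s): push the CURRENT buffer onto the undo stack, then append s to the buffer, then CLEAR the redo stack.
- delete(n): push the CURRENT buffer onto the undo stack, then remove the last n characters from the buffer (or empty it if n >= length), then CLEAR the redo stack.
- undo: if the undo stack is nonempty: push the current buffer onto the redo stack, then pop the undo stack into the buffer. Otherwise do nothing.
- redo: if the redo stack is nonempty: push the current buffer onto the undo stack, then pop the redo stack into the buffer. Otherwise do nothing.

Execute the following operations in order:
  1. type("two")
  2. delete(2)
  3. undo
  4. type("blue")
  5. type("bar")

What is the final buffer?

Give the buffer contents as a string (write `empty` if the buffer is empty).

After op 1 (type): buf='two' undo_depth=1 redo_depth=0
After op 2 (delete): buf='t' undo_depth=2 redo_depth=0
After op 3 (undo): buf='two' undo_depth=1 redo_depth=1
After op 4 (type): buf='twoblue' undo_depth=2 redo_depth=0
After op 5 (type): buf='twobluebar' undo_depth=3 redo_depth=0

Answer: twobluebar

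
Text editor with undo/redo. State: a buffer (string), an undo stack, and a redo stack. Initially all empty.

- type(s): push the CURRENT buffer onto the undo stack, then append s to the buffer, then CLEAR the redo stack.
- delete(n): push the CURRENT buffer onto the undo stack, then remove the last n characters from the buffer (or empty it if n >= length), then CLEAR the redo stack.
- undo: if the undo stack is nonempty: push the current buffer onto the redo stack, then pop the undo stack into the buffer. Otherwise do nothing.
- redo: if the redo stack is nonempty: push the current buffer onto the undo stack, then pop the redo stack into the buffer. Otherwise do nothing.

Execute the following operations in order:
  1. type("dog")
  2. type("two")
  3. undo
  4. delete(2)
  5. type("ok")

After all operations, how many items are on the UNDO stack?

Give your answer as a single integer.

Answer: 3

Derivation:
After op 1 (type): buf='dog' undo_depth=1 redo_depth=0
After op 2 (type): buf='dogtwo' undo_depth=2 redo_depth=0
After op 3 (undo): buf='dog' undo_depth=1 redo_depth=1
After op 4 (delete): buf='d' undo_depth=2 redo_depth=0
After op 5 (type): buf='dok' undo_depth=3 redo_depth=0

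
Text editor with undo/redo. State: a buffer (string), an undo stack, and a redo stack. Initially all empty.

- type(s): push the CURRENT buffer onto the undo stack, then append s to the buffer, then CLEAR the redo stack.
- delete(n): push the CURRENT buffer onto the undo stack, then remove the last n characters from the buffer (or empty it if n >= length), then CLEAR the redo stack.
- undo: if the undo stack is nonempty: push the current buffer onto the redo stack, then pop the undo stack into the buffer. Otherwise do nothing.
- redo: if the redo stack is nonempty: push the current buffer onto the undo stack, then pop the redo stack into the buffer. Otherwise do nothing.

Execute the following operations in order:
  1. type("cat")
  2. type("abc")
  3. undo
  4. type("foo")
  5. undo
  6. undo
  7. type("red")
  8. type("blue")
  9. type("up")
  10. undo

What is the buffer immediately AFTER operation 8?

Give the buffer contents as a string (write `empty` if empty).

Answer: redblue

Derivation:
After op 1 (type): buf='cat' undo_depth=1 redo_depth=0
After op 2 (type): buf='catabc' undo_depth=2 redo_depth=0
After op 3 (undo): buf='cat' undo_depth=1 redo_depth=1
After op 4 (type): buf='catfoo' undo_depth=2 redo_depth=0
After op 5 (undo): buf='cat' undo_depth=1 redo_depth=1
After op 6 (undo): buf='(empty)' undo_depth=0 redo_depth=2
After op 7 (type): buf='red' undo_depth=1 redo_depth=0
After op 8 (type): buf='redblue' undo_depth=2 redo_depth=0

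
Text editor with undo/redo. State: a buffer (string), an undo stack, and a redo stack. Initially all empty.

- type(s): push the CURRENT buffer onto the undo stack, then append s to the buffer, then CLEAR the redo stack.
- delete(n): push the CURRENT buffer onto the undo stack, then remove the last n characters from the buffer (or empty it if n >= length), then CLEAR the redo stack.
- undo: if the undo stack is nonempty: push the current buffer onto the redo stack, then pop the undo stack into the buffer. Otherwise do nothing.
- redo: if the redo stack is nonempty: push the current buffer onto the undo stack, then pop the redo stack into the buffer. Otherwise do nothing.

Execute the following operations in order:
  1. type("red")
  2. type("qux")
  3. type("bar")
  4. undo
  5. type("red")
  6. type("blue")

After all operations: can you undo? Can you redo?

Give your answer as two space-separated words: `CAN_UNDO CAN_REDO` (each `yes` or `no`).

Answer: yes no

Derivation:
After op 1 (type): buf='red' undo_depth=1 redo_depth=0
After op 2 (type): buf='redqux' undo_depth=2 redo_depth=0
After op 3 (type): buf='redquxbar' undo_depth=3 redo_depth=0
After op 4 (undo): buf='redqux' undo_depth=2 redo_depth=1
After op 5 (type): buf='redquxred' undo_depth=3 redo_depth=0
After op 6 (type): buf='redquxredblue' undo_depth=4 redo_depth=0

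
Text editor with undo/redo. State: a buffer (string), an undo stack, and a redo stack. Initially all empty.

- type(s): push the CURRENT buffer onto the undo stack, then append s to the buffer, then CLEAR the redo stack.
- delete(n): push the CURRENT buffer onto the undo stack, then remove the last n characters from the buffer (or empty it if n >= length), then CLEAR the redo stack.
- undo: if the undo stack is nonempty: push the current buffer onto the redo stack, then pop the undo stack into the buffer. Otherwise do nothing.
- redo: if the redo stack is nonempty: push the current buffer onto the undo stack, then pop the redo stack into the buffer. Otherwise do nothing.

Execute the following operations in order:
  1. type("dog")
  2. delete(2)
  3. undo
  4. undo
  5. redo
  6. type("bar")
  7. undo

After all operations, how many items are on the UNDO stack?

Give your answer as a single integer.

After op 1 (type): buf='dog' undo_depth=1 redo_depth=0
After op 2 (delete): buf='d' undo_depth=2 redo_depth=0
After op 3 (undo): buf='dog' undo_depth=1 redo_depth=1
After op 4 (undo): buf='(empty)' undo_depth=0 redo_depth=2
After op 5 (redo): buf='dog' undo_depth=1 redo_depth=1
After op 6 (type): buf='dogbar' undo_depth=2 redo_depth=0
After op 7 (undo): buf='dog' undo_depth=1 redo_depth=1

Answer: 1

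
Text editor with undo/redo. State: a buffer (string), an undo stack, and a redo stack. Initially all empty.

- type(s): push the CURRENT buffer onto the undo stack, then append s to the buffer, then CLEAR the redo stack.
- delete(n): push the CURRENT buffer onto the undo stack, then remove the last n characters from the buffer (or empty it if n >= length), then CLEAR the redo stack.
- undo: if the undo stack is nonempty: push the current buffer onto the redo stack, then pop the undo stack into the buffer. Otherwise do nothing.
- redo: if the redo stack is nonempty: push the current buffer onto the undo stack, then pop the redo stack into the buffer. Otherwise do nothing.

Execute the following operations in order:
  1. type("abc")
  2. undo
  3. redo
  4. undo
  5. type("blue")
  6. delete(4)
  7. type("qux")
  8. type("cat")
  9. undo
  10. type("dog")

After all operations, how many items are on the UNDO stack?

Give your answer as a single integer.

After op 1 (type): buf='abc' undo_depth=1 redo_depth=0
After op 2 (undo): buf='(empty)' undo_depth=0 redo_depth=1
After op 3 (redo): buf='abc' undo_depth=1 redo_depth=0
After op 4 (undo): buf='(empty)' undo_depth=0 redo_depth=1
After op 5 (type): buf='blue' undo_depth=1 redo_depth=0
After op 6 (delete): buf='(empty)' undo_depth=2 redo_depth=0
After op 7 (type): buf='qux' undo_depth=3 redo_depth=0
After op 8 (type): buf='quxcat' undo_depth=4 redo_depth=0
After op 9 (undo): buf='qux' undo_depth=3 redo_depth=1
After op 10 (type): buf='quxdog' undo_depth=4 redo_depth=0

Answer: 4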